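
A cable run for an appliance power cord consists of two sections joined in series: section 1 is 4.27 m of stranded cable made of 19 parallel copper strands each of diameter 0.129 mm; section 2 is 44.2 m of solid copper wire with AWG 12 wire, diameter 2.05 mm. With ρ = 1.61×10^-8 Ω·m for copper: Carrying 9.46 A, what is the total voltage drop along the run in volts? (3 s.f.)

4.66 V

Section 1: A_strand = π(6.4500e-05)² = 1.307e-08 m²; R₁ = ρL/(N·A_s) = (1.61×10^-8)(4.27)/(19×1.307e-08) = 0.2768 Ω
Section 2: A = π(2.05/2 mm)² = π(1.0250e-03 m)² = 3.301e-06 m²
R₂ = (1.61×10^-8)(44.2)/(3.301e-06) = 0.2156 Ω
R = R₁ + R₂ = 0.4924 Ω
V = IR = 9.46 × 0.4924 = 4.66 V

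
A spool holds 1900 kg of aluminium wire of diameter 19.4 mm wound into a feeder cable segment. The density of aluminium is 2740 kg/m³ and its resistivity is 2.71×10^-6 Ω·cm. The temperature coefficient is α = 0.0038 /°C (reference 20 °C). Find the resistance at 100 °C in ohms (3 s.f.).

ρ = 2.71×10^-6 Ω·cm = 2.71×10^-8 Ω·m
A = π(d/2)² = π(9.7000e-03 m)² = 2.9559e-04 m²
L = m/(density·A) = 1900/(2740×2.9559e-04) = 2346 m
R = ρL/A = (2.71×10^-8)(2346)/(2.9559e-04) = 0.2151 Ω
R(100 °C) = 0.2151 × (1 + 0.0038×80) = 0.280 Ω

0.280 Ω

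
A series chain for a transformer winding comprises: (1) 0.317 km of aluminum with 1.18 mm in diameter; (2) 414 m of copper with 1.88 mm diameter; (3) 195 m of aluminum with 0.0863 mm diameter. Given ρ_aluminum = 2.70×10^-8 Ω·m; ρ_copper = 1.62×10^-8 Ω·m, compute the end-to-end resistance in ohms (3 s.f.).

Seg 1: A = π(d/2)² = π(5.9000e-04 m)² = 1.094e-06 m²
R_1 = (2.70×10^-8)(317)/(1.094e-06) = 7.827 Ω
Seg 2: A = π(d/2)² = π(9.4000e-04 m)² = 2.776e-06 m²
R_2 = (1.62×10^-8)(414)/(2.776e-06) = 2.416 Ω
Seg 3: A = π(d/2)² = π(4.3150e-05 m)² = 5.849e-09 m²
R_3 = (2.70×10^-8)(195)/(5.849e-09) = 900.1 Ω
R_total = R_1 + R_2 + R_3 = 910 Ω

910 Ω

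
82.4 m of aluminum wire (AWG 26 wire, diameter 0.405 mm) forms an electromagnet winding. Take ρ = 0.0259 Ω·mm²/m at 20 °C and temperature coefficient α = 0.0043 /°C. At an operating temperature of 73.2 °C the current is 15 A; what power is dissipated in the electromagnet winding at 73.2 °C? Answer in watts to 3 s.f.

4580 W

ρ = 0.0259 Ω·mm²/m = 2.59×10^-8 Ω·m
A = π(0.405/2 mm)² = π(2.0250e-04 m)² = 1.288e-07 m²
R₍20₎ = ρL/A = (2.59×10^-8)(82.4)/(1.288e-07) = 16.57 Ω
R₍73.2₎ = R₍20₎(1 + αΔT) = 16.57 × (1 + 0.0043×53.2) = 20.36 Ω
P = I²R = (15)² × 20.36 = 4580 W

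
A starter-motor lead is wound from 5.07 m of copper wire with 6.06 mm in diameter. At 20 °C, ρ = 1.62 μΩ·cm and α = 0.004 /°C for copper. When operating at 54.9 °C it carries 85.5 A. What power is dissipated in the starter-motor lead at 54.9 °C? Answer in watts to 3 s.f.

23.7 W

ρ = 1.62 μΩ·cm = 1.62×10^-8 Ω·m
A = π(d/2)² = π(3.0300e-03 m)² = 2.884e-05 m²
R₍20₎ = ρL/A = (1.62×10^-8)(5.07)/(2.884e-05) = 0.002848 Ω
R₍54.9₎ = R₍20₎(1 + αΔT) = 0.002848 × (1 + 0.004×34.9) = 0.003245 Ω
P = I²R = (85.5)² × 0.003245 = 23.7 W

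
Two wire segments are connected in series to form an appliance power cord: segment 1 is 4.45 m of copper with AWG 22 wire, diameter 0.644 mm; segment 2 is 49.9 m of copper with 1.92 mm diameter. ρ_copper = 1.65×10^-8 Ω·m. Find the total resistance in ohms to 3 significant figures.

0.510 Ω

Segment 1: A = π(0.644/2 mm)² = π(3.2200e-04 m)² = 3.257e-07 m²
R₁ = ρL/A = (1.65×10^-8)(4.45)/(3.257e-07) = 0.2254 Ω
Segment 2: A = π(d/2)² = π(9.6000e-04 m)² = 2.895e-06 m²
R₂ = (1.65×10^-8)(49.9)/(2.895e-06) = 0.2844 Ω
R = R₁ + R₂ = 0.510 Ω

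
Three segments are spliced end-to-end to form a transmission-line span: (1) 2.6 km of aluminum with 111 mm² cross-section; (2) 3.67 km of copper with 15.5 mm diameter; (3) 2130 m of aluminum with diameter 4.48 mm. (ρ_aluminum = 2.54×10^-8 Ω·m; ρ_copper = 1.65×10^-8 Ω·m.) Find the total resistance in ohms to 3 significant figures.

Seg 1: A = 111 mm² = 1.110e-04 m²
R_1 = (2.54×10^-8)(2600)/(1.110e-04) = 0.595 Ω
Seg 2: A = π(d/2)² = π(7.7500e-03 m)² = 1.887e-04 m²
R_2 = (1.65×10^-8)(3670)/(1.887e-04) = 0.3209 Ω
Seg 3: A = π(d/2)² = π(2.2400e-03 m)² = 1.576e-05 m²
R_3 = (2.54×10^-8)(2130)/(1.576e-05) = 3.432 Ω
R_total = R_1 + R_2 + R_3 = 4.35 Ω

4.35 Ω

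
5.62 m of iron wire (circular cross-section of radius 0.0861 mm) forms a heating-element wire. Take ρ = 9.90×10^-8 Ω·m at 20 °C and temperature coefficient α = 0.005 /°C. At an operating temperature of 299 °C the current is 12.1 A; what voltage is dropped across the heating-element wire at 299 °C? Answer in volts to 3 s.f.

692 V

A = πr² = π(8.6100e-05 m)² = 2.329e-08 m²
R₍20₎ = ρL/A = (9.90×10^-8)(5.62)/(2.329e-08) = 23.89 Ω
R₍299₎ = R₍20₎(1 + αΔT) = 23.89 × (1 + 0.005×279) = 57.22 Ω
V = IR = 12.1 × 57.22 = 692 V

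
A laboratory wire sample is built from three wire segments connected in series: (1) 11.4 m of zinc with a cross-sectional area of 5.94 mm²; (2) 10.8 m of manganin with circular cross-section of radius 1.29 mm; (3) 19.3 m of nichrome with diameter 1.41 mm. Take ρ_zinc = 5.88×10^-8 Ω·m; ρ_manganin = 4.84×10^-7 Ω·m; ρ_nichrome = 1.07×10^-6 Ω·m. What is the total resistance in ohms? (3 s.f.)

14.3 Ω

Seg 1: A = 5.94 mm² = 5.940e-06 m²
R_1 = (5.88×10^-8)(11.4)/(5.940e-06) = 0.1128 Ω
Seg 2: A = πr² = π(1.2900e-03 m)² = 5.228e-06 m²
R_2 = (4.84×10^-7)(10.8)/(5.228e-06) = 0.9999 Ω
Seg 3: A = π(d/2)² = π(7.0500e-04 m)² = 1.561e-06 m²
R_3 = (1.07×10^-6)(19.3)/(1.561e-06) = 13.23 Ω
R_total = R_1 + R_2 + R_3 = 14.3 Ω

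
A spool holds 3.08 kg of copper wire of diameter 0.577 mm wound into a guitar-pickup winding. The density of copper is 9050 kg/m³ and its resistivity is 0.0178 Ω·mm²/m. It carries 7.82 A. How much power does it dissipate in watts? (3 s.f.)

5420 W

ρ = 0.0178 Ω·mm²/m = 1.78×10^-8 Ω·m
A = π(d/2)² = π(2.8850e-04 m)² = 2.6148e-07 m²
L = m/(density·A) = 3.08/(9050×2.6148e-07) = 1302 m
R = ρL/A = (1.78×10^-8)(1302)/(2.6148e-07) = 88.6 Ω
P = I²R = (7.82)² × 88.6 = 5420 W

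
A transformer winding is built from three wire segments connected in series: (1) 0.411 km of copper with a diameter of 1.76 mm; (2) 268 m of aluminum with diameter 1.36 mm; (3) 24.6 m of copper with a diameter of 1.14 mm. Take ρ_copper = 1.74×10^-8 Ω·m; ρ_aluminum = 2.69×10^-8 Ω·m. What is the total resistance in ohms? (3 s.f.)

Seg 1: A = π(d/2)² = π(8.8000e-04 m)² = 2.433e-06 m²
R_1 = (1.74×10^-8)(411)/(2.433e-06) = 2.94 Ω
Seg 2: A = π(d/2)² = π(6.8000e-04 m)² = 1.453e-06 m²
R_2 = (2.69×10^-8)(268)/(1.453e-06) = 4.963 Ω
Seg 3: A = π(d/2)² = π(5.7000e-04 m)² = 1.021e-06 m²
R_3 = (1.74×10^-8)(24.6)/(1.021e-06) = 0.4194 Ω
R_total = R_1 + R_2 + R_3 = 8.32 Ω

8.32 Ω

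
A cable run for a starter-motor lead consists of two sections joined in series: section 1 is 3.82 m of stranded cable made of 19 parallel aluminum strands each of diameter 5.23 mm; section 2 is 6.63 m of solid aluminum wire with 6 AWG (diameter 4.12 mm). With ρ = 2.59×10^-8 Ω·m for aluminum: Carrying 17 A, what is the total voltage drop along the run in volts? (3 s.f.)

Section 1: A_strand = π(2.6150e-03)² = 2.148e-05 m²; R₁ = ρL/(N·A_s) = (2.59×10^-8)(3.82)/(19×2.148e-05) = 2.424×10^-4 Ω
Section 2: A = π(4.12/2 mm)² = π(2.0600e-03 m)² = 1.333e-05 m²
R₂ = (2.59×10^-8)(6.63)/(1.333e-05) = 0.01288 Ω
R = R₁ + R₂ = 0.01312 Ω
V = IR = 17 × 0.01312 = 0.223 V

0.223 V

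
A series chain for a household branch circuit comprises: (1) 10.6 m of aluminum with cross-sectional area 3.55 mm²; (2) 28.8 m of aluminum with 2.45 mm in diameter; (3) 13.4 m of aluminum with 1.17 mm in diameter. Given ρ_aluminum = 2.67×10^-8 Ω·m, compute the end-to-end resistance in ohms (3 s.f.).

Seg 1: A = 3.55 mm² = 3.550e-06 m²
R_1 = (2.67×10^-8)(10.6)/(3.550e-06) = 0.07972 Ω
Seg 2: A = π(d/2)² = π(1.2250e-03 m)² = 4.714e-06 m²
R_2 = (2.67×10^-8)(28.8)/(4.714e-06) = 0.1631 Ω
Seg 3: A = π(d/2)² = π(5.8500e-04 m)² = 1.075e-06 m²
R_3 = (2.67×10^-8)(13.4)/(1.075e-06) = 0.3328 Ω
R_total = R_1 + R_2 + R_3 = 0.576 Ω

0.576 Ω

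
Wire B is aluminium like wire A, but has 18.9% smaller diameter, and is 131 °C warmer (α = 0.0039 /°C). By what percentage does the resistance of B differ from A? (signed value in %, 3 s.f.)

130%

R ∝ ρL/d² with ρ ∝ (1+αΔT), so R_B/R_A = (1 − 18.9/100)⁻² × (1 + 0.0039×131)
= 1.52 × 1.511 = 2.297
(R_B − R_A)/R_A = 2.297 − 1 = 130%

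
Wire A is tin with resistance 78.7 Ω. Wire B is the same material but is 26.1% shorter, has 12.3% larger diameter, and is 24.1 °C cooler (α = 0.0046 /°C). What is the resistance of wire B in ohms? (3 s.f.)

R ∝ ρL/d² with ρ ∝ (1+αΔT), so R_B/R_A = (1 − 26.1/100) × (1 + 12.3/100)⁻² × (1 − 0.0046×24.1)
= 0.739 × 0.7929 × 0.8891 = 0.521
R_B = 0.521 × 78.7 = 41.0 Ω

41.0 Ω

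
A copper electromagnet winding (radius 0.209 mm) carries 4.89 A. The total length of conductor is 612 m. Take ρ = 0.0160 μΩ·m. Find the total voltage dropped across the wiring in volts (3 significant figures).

349 V

ρ = 0.0160 μΩ·m = 1.60×10^-8 Ω·m
A = πr² = π(2.0900e-04 m)² = 1.372e-07 m²
R = ρL/A = (1.60×10^-8)(612)/(1.372e-07) = 71.36 Ω
V = IR = 4.89 × 71.36 = 349 V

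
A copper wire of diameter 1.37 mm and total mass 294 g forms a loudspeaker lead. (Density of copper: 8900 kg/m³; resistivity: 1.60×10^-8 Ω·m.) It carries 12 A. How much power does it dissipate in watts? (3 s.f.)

A = π(d/2)² = π(6.8500e-04 m)² = 1.4741e-06 m²
L = m/(density·A) = 0.294/(8900×1.4741e-06) = 22.41 m
R = ρL/A = (1.60×10^-8)(22.41)/(1.4741e-06) = 0.2432 Ω
P = I²R = (12)² × 0.2432 = 35.0 W

35.0 W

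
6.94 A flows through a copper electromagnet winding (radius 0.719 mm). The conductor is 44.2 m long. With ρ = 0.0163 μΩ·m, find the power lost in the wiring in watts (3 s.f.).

21.4 W

ρ = 0.0163 μΩ·m = 1.63×10^-8 Ω·m
A = πr² = π(7.1900e-04 m)² = 1.624e-06 m²
R = ρL/A = (1.63×10^-8)(44.2)/(1.624e-06) = 0.4436 Ω
P = I²R = (6.94)² × 0.4436 = 21.4 W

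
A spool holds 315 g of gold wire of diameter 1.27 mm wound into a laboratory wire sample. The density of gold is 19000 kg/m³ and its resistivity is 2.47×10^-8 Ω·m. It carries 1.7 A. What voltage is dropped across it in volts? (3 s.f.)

0.434 V

A = π(d/2)² = π(6.3500e-04 m)² = 1.2668e-06 m²
L = m/(density·A) = 0.315/(19000×1.2668e-06) = 13.09 m
R = ρL/A = (2.47×10^-8)(13.09)/(1.2668e-06) = 0.2552 Ω
V = IR = 1.7 × 0.2552 = 0.434 V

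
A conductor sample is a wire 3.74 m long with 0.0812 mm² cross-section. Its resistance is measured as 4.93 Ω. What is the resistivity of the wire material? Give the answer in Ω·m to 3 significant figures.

A = 0.0812 mm² = 8.120e-08 m²
ρ = RA/L = (4.93)(8.120e-08)/(3.74) = 1.07×10^-7 Ω·m

1.07×10^-7 Ω·m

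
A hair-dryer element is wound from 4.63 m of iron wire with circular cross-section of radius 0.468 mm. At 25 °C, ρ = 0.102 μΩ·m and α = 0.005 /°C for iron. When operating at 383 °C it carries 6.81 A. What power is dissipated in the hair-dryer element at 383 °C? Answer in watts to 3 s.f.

88.8 W

ρ = 0.102 μΩ·m = 1.02×10^-7 Ω·m
A = πr² = π(4.6800e-04 m)² = 6.881e-07 m²
R₍25₎ = ρL/A = (1.02×10^-7)(4.63)/(6.881e-07) = 0.6863 Ω
R₍383₎ = R₍25₎(1 + αΔT) = 0.6863 × (1 + 0.005×358) = 1.915 Ω
P = I²R = (6.81)² × 1.915 = 88.8 W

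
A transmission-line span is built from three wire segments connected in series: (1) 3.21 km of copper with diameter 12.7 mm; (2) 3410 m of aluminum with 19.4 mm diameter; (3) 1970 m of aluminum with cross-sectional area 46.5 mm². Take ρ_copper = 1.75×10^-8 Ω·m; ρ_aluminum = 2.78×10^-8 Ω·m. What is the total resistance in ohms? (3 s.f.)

Seg 1: A = π(d/2)² = π(6.3500e-03 m)² = 1.267e-04 m²
R_1 = (1.75×10^-8)(3210)/(1.267e-04) = 0.4435 Ω
Seg 2: A = π(d/2)² = π(9.7000e-03 m)² = 2.956e-04 m²
R_2 = (2.78×10^-8)(3410)/(2.956e-04) = 0.3207 Ω
Seg 3: A = 46.5 mm² = 4.650e-05 m²
R_3 = (2.78×10^-8)(1970)/(4.650e-05) = 1.178 Ω
R_total = R_1 + R_2 + R_3 = 1.94 Ω

1.94 Ω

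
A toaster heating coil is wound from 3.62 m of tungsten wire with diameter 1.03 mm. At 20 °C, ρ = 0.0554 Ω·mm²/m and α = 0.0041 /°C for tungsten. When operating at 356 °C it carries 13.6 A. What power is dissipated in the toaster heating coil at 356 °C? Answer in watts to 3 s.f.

106 W

ρ = 0.0554 Ω·mm²/m = 5.54×10^-8 Ω·m
A = π(d/2)² = π(5.1500e-04 m)² = 8.332e-07 m²
R₍20₎ = ρL/A = (5.54×10^-8)(3.62)/(8.332e-07) = 0.2407 Ω
R₍356₎ = R₍20₎(1 + αΔT) = 0.2407 × (1 + 0.0041×336) = 0.5723 Ω
P = I²R = (13.6)² × 0.5723 = 106 W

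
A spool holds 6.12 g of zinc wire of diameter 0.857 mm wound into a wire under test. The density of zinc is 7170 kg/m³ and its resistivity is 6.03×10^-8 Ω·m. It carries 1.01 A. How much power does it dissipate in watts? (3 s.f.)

A = π(d/2)² = π(4.2850e-04 m)² = 5.7683e-07 m²
L = m/(density·A) = 0.00612/(7170×5.7683e-07) = 1.48 m
R = ρL/A = (6.03×10^-8)(1.48)/(5.7683e-07) = 0.1547 Ω
P = I²R = (1.01)² × 0.1547 = 0.158 W

0.158 W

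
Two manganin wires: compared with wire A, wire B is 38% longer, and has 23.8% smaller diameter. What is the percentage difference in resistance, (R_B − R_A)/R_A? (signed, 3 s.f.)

R ∝ L/d², so R_B/R_A = (1 + 38/100) × (1 − 23.8/100)⁻²
= 1.38 × 1.722 = 2.377
(R_B − R_A)/R_A = 2.377 − 1 = 138%

138%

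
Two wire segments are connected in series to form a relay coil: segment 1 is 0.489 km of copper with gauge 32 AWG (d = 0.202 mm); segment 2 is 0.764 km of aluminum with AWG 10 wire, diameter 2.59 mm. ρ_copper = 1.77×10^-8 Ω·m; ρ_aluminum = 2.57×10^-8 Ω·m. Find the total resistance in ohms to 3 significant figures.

Segment 1: A = π(0.202/2 mm)² = π(1.0100e-04 m)² = 3.205e-08 m²
R₁ = ρL/A = (1.77×10^-8)(489)/(3.205e-08) = 270.1 Ω
Segment 2: A = π(2.59/2 mm)² = π(1.2950e-03 m)² = 5.269e-06 m²
R₂ = (2.57×10^-8)(764)/(5.269e-06) = 3.727 Ω
R = R₁ + R₂ = 274 Ω

274 Ω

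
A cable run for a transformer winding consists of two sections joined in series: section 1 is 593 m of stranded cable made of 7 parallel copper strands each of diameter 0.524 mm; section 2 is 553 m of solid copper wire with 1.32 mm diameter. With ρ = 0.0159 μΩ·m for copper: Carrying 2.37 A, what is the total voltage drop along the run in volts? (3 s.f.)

30.0 V

ρ = 0.0159 μΩ·m = 1.59×10^-8 Ω·m
Section 1: A_strand = π(2.6200e-04)² = 2.157e-07 m²; R₁ = ρL/(N·A_s) = (1.59×10^-8)(593)/(7×2.157e-07) = 6.246 Ω
Section 2: A = π(d/2)² = π(6.6000e-04 m)² = 1.368e-06 m²
R₂ = (1.59×10^-8)(553)/(1.368e-06) = 6.425 Ω
R = R₁ + R₂ = 12.67 Ω
V = IR = 2.37 × 12.67 = 30.0 V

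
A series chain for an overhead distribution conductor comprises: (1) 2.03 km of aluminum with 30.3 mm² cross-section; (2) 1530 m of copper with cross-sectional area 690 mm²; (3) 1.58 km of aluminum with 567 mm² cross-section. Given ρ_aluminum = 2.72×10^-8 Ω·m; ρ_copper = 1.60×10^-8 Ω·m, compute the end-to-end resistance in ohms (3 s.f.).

Seg 1: A = 30.3 mm² = 3.030e-05 m²
R_1 = (2.72×10^-8)(2030)/(3.030e-05) = 1.822 Ω
Seg 2: A = 690 mm² = 6.900e-04 m²
R_2 = (1.60×10^-8)(1530)/(6.900e-04) = 0.03548 Ω
Seg 3: A = 567 mm² = 5.670e-04 m²
R_3 = (2.72×10^-8)(1580)/(5.670e-04) = 0.0758 Ω
R_total = R_1 + R_2 + R_3 = 1.93 Ω

1.93 Ω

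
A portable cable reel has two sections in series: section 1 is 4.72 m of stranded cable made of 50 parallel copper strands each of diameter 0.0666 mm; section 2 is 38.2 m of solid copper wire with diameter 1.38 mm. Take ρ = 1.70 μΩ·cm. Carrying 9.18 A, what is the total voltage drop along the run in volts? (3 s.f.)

ρ = 1.70 μΩ·cm = 1.70×10^-8 Ω·m
Section 1: A_strand = π(3.3300e-05)² = 3.484e-09 m²; R₁ = ρL/(N·A_s) = (1.70×10^-8)(4.72)/(50×3.484e-09) = 0.4607 Ω
Section 2: A = π(d/2)² = π(6.9000e-04 m)² = 1.496e-06 m²
R₂ = (1.70×10^-8)(38.2)/(1.496e-06) = 0.4342 Ω
R = R₁ + R₂ = 0.8948 Ω
V = IR = 9.18 × 0.8948 = 8.21 V

8.21 V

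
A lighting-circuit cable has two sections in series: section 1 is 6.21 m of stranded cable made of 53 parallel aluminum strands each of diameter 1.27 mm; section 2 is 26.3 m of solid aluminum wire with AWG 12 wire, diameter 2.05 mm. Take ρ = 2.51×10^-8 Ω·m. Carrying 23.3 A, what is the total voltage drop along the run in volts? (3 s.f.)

4.71 V

Section 1: A_strand = π(6.3500e-04)² = 1.267e-06 m²; R₁ = ρL/(N·A_s) = (2.51×10^-8)(6.21)/(53×1.267e-06) = 0.002322 Ω
Section 2: A = π(2.05/2 mm)² = π(1.0250e-03 m)² = 3.301e-06 m²
R₂ = (2.51×10^-8)(26.3)/(3.301e-06) = 0.2 Ω
R = R₁ + R₂ = 0.2023 Ω
V = IR = 23.3 × 0.2023 = 4.71 V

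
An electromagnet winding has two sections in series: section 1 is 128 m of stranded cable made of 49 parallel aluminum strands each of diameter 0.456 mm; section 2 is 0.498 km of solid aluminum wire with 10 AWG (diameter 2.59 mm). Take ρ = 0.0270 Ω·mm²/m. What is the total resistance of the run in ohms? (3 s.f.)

ρ = 0.0270 Ω·mm²/m = 2.70×10^-8 Ω·m
Section 1: A_strand = π(2.2800e-04)² = 1.633e-07 m²; R₁ = ρL/(N·A_s) = (2.70×10^-8)(128)/(49×1.633e-07) = 0.4319 Ω
Section 2: A = π(2.59/2 mm)² = π(1.2950e-03 m)² = 5.269e-06 m²
R₂ = (2.70×10^-8)(498)/(5.269e-06) = 2.552 Ω
R = R₁ + R₂ = 2.98 Ω

2.98 Ω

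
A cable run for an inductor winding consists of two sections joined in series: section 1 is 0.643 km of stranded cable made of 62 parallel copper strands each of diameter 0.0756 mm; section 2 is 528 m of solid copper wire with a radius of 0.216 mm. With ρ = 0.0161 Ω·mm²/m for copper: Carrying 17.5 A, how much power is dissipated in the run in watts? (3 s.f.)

ρ = 0.0161 Ω·mm²/m = 1.61×10^-8 Ω·m
Section 1: A_strand = π(3.7800e-05)² = 4.489e-09 m²; R₁ = ρL/(N·A_s) = (1.61×10^-8)(643)/(62×4.489e-09) = 37.2 Ω
Section 2: A = πr² = π(2.1600e-04 m)² = 1.466e-07 m²
R₂ = (1.61×10^-8)(528)/(1.466e-07) = 58 Ω
R = R₁ + R₂ = 95.19 Ω
P = I²R = (17.5)² × 95.19 = 29200 W

29200 W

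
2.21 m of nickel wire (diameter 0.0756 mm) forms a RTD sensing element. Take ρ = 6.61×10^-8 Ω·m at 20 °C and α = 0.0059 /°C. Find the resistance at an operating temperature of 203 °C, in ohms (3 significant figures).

67.7 Ω

A = π(d/2)² = π(3.7800e-05 m)² = 4.489e-09 m²
R₍20°C₎ = ρL/A = (6.61×10^-8)(2.21)/(4.489e-09) = 32.54 Ω
R = R₀(1 + αΔT) = 32.54(1 + 0.0059×183) = 67.7 Ω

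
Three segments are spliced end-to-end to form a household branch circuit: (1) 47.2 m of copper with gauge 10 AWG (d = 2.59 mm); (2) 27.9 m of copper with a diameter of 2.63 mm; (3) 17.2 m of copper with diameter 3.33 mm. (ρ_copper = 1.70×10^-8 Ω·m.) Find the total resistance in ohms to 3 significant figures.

0.273 Ω

Seg 1: A = π(2.59/2 mm)² = π(1.2950e-03 m)² = 5.269e-06 m²
R_1 = (1.70×10^-8)(47.2)/(5.269e-06) = 0.1523 Ω
Seg 2: A = π(d/2)² = π(1.3150e-03 m)² = 5.433e-06 m²
R_2 = (1.70×10^-8)(27.9)/(5.433e-06) = 0.08731 Ω
Seg 3: A = π(d/2)² = π(1.6650e-03 m)² = 8.709e-06 m²
R_3 = (1.70×10^-8)(17.2)/(8.709e-06) = 0.03357 Ω
R_total = R_1 + R_2 + R_3 = 0.273 Ω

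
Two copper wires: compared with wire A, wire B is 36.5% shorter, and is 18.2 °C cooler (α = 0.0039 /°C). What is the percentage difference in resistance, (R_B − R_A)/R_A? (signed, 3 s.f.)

-41.0%

R ∝ ρL/d² with ρ ∝ (1+αΔT), so R_B/R_A = (1 − 36.5/100) × (1 − 0.0039×18.2)
= 0.635 × 0.929 = 0.5899
(R_B − R_A)/R_A = 0.5899 − 1 = -41.0%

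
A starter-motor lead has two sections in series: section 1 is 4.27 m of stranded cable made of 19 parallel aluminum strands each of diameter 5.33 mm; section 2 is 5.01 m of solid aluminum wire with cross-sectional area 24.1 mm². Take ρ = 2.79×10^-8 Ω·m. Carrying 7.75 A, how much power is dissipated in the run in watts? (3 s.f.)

Section 1: A_strand = π(2.6650e-03)² = 2.231e-05 m²; R₁ = ρL/(N·A_s) = (2.79×10^-8)(4.27)/(19×2.231e-05) = 2.810×10^-4 Ω
Section 2: A = 24.1 mm² = 2.410e-05 m²
R₂ = (2.79×10^-8)(5.01)/(2.410e-05) = 0.0058 Ω
R = R₁ + R₂ = 0.006081 Ω
P = I²R = (7.75)² × 0.006081 = 0.365 W

0.365 W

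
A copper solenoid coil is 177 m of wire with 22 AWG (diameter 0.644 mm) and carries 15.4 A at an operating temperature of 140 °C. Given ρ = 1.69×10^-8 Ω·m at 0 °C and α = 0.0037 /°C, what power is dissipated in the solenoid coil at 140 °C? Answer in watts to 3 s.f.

A = π(0.644/2 mm)² = π(3.2200e-04 m)² = 3.257e-07 m²
R₍0₎ = ρL/A = (1.69×10^-8)(177)/(3.257e-07) = 9.183 Ω
R₍140₎ = R₍0₎(1 + αΔT) = 9.183 × (1 + 0.0037×140) = 13.94 Ω
P = I²R = (15.4)² × 13.94 = 3310 W

3310 W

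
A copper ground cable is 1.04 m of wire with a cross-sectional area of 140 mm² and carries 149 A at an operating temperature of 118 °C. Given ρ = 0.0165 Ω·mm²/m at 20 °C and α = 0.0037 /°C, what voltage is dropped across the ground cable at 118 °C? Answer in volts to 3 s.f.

ρ = 0.0165 Ω·mm²/m = 1.65×10^-8 Ω·m
A = 140 mm² = 1.400e-04 m²
R₍20₎ = ρL/A = (1.65×10^-8)(1.04)/(1.400e-04) = 1.226×10^-4 Ω
R₍118₎ = R₍20₎(1 + αΔT) = 1.226×10^-4 × (1 + 0.0037×98) = 1.670×10^-4 Ω
V = IR = 149 × 1.670×10^-4 = 0.0249 V

0.0249 V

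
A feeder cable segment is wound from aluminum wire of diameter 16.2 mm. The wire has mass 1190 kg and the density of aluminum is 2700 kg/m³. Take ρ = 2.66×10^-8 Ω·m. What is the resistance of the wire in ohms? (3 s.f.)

0.276 Ω

A = π(d/2)² = π(8.1000e-03 m)² = 2.0612e-04 m²
L = m/(density·A) = 1190/(2700×2.0612e-04) = 2138 m
R = ρL/A = (2.66×10^-8)(2138)/(2.0612e-04) = 0.276 Ω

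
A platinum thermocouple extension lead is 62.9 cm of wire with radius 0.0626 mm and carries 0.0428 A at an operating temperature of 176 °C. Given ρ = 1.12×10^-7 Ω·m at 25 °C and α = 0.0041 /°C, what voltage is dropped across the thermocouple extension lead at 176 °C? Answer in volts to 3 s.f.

A = πr² = π(6.2600e-05 m)² = 1.231e-08 m²
R₍25₎ = ρL/A = (1.12×10^-7)(0.629)/(1.231e-08) = 5.722 Ω
R₍176₎ = R₍25₎(1 + αΔT) = 5.722 × (1 + 0.0041×151) = 9.265 Ω
V = IR = 0.0428 × 9.265 = 0.397 V

0.397 V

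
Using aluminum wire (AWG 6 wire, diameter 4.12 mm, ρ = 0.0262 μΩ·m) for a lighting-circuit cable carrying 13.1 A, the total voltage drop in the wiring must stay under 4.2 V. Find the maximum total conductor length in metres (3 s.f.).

ρ = 0.0262 μΩ·m = 2.62×10^-8 Ω·m
A = π(4.12/2 mm)² = π(2.0600e-03 m)² = 1.333e-05 m²
L_max = V_max·A/(1·ρI) = (4.2)(1.333e-05)/(2.62×10^-8×13.1) = 163 m

163 m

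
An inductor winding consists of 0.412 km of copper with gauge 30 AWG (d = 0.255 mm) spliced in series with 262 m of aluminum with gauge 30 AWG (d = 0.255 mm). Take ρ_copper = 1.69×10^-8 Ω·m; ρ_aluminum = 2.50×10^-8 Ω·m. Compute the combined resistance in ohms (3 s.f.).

265 Ω

Segment 1: A = π(0.255/2 mm)² = π(1.2750e-04 m)² = 5.107e-08 m²
R₁ = ρL/A = (1.69×10^-8)(412)/(5.107e-08) = 136.3 Ω
R₂ = (2.50×10^-8)(262)/(5.107e-08) = 128.3 Ω
R = R₁ + R₂ = 265 Ω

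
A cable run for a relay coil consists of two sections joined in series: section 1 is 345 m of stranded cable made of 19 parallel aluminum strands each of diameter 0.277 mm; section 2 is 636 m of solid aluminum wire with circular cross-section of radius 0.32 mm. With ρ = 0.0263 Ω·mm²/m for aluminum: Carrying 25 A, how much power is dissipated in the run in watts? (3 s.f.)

ρ = 0.0263 Ω·mm²/m = 2.63×10^-8 Ω·m
Section 1: A_strand = π(1.3850e-04)² = 6.026e-08 m²; R₁ = ρL/(N·A_s) = (2.63×10^-8)(345)/(19×6.026e-08) = 7.924 Ω
Section 2: A = πr² = π(3.2000e-04 m)² = 3.217e-07 m²
R₂ = (2.63×10^-8)(636)/(3.217e-07) = 52 Ω
R = R₁ + R₂ = 59.92 Ω
P = I²R = (25)² × 59.92 = 37400 W

37400 W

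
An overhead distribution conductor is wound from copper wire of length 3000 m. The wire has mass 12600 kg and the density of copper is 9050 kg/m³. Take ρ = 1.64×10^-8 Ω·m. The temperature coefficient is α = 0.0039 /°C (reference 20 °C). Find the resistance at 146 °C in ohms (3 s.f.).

A = m/(density·L) = 12600/(9050×3000) = 4.6409e-04 m²
R = ρL/A = (1.64×10^-8)(3000)/(4.6409e-04) = 0.106 Ω
R(146 °C) = 0.106 × (1 + 0.0039×126) = 0.158 Ω

0.158 Ω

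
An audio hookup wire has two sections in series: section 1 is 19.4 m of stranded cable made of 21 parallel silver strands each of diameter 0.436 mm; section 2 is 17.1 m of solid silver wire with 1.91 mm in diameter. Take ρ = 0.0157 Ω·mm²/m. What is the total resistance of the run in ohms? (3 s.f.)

0.191 Ω

ρ = 0.0157 Ω·mm²/m = 1.57×10^-8 Ω·m
Section 1: A_strand = π(2.1800e-04)² = 1.493e-07 m²; R₁ = ρL/(N·A_s) = (1.57×10^-8)(19.4)/(21×1.493e-07) = 0.09714 Ω
Section 2: A = π(d/2)² = π(9.5500e-04 m)² = 2.865e-06 m²
R₂ = (1.57×10^-8)(17.1)/(2.865e-06) = 0.0937 Ω
R = R₁ + R₂ = 0.191 Ω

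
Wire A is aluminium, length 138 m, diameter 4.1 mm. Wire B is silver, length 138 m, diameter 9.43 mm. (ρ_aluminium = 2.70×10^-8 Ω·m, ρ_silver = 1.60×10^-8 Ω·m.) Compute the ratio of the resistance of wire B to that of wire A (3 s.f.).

R ∝ ρL/d², so R_B/R_A = (ρ_B/ρ_A) × (d_A/d_B)²
= (1.60×10^-8/2.70×10^-8) × (4.1/9.43)² = 0.112

0.112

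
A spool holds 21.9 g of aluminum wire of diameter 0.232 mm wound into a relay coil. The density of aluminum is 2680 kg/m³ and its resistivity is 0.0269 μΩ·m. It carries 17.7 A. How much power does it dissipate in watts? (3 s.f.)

ρ = 0.0269 μΩ·m = 2.69×10^-8 Ω·m
A = π(d/2)² = π(1.1600e-04 m)² = 4.2273e-08 m²
L = m/(density·A) = 0.0219/(2680×4.2273e-08) = 193.3 m
R = ρL/A = (2.69×10^-8)(193.3)/(4.2273e-08) = 123 Ω
P = I²R = (17.7)² × 123 = 38500 W

38500 W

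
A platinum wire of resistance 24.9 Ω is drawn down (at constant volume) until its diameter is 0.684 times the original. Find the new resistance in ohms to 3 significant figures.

114 Ω

Volume constant ⇒ L' = L/r² with r = 0.684. R' = ρL'/A' = ρ(L/r²)/(πr²d₀²/4) = R/r⁴.
R' = 4.569 × 24.9 = 114 Ω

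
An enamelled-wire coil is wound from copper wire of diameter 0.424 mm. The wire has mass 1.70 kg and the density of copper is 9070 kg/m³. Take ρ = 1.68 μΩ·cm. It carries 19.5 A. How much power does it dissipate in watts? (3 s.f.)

60100 W

ρ = 1.68 μΩ·cm = 1.68×10^-8 Ω·m
A = π(d/2)² = π(2.1200e-04 m)² = 1.4120e-07 m²
L = m/(density·A) = 1.7/(9070×1.4120e-07) = 1327 m
R = ρL/A = (1.68×10^-8)(1327)/(1.4120e-07) = 157.9 Ω
P = I²R = (19.5)² × 157.9 = 60100 W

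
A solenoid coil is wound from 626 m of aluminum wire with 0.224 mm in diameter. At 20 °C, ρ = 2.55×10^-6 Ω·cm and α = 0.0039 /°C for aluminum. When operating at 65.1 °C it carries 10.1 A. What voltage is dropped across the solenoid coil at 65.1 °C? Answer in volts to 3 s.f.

ρ = 2.55×10^-6 Ω·cm = 2.55×10^-8 Ω·m
A = π(d/2)² = π(1.1200e-04 m)² = 3.941e-08 m²
R₍20₎ = ρL/A = (2.55×10^-8)(626)/(3.941e-08) = 405.1 Ω
R₍65.1₎ = R₍20₎(1 + αΔT) = 405.1 × (1 + 0.0039×45.1) = 476.3 Ω
V = IR = 10.1 × 476.3 = 4810 V

4810 V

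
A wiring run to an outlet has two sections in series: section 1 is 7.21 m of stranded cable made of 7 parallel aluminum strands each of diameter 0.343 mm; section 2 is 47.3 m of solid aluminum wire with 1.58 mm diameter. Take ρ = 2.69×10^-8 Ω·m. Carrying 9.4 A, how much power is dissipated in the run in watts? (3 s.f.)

Section 1: A_strand = π(1.7150e-04)² = 9.240e-08 m²; R₁ = ρL/(N·A_s) = (2.69×10^-8)(7.21)/(7×9.240e-08) = 0.2999 Ω
Section 2: A = π(d/2)² = π(7.9000e-04 m)² = 1.961e-06 m²
R₂ = (2.69×10^-8)(47.3)/(1.961e-06) = 0.6489 Ω
R = R₁ + R₂ = 0.9488 Ω
P = I²R = (9.4)² × 0.9488 = 83.8 W

83.8 W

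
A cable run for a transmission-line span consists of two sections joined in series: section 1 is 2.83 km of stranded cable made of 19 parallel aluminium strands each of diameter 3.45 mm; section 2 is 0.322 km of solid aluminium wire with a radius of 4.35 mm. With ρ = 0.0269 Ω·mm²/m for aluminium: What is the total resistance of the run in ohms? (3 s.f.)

0.574 Ω

ρ = 0.0269 Ω·mm²/m = 2.69×10^-8 Ω·m
Section 1: A_strand = π(1.7250e-03)² = 9.348e-06 m²; R₁ = ρL/(N·A_s) = (2.69×10^-8)(2830)/(19×9.348e-06) = 0.4286 Ω
Section 2: A = πr² = π(4.3500e-03 m)² = 5.945e-05 m²
R₂ = (2.69×10^-8)(322)/(5.945e-05) = 0.1457 Ω
R = R₁ + R₂ = 0.574 Ω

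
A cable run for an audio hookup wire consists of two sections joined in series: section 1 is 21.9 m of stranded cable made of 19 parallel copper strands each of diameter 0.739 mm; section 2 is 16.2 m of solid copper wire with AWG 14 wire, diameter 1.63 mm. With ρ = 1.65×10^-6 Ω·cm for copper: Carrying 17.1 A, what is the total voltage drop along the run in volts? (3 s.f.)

ρ = 1.65×10^-6 Ω·cm = 1.65×10^-8 Ω·m
Section 1: A_strand = π(3.6950e-04)² = 4.289e-07 m²; R₁ = ρL/(N·A_s) = (1.65×10^-8)(21.9)/(19×4.289e-07) = 0.04434 Ω
Section 2: A = π(1.63/2 mm)² = π(8.1500e-04 m)² = 2.087e-06 m²
R₂ = (1.65×10^-8)(16.2)/(2.087e-06) = 0.1281 Ω
R = R₁ + R₂ = 0.1724 Ω
V = IR = 17.1 × 0.1724 = 2.95 V

2.95 V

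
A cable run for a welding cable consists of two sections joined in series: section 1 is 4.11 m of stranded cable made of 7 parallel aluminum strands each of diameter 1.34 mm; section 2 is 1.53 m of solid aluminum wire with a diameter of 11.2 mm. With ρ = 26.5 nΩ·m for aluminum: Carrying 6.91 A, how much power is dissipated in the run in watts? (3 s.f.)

ρ = 26.5 nΩ·m = 2.65×10^-8 Ω·m
Section 1: A_strand = π(6.7000e-04)² = 1.410e-06 m²; R₁ = ρL/(N·A_s) = (2.65×10^-8)(4.11)/(7×1.410e-06) = 0.01103 Ω
Section 2: A = π(d/2)² = π(5.6000e-03 m)² = 9.852e-05 m²
R₂ = (2.65×10^-8)(1.53)/(9.852e-05) = 4.115×10^-4 Ω
R = R₁ + R₂ = 0.01144 Ω
P = I²R = (6.91)² × 0.01144 = 0.546 W

0.546 W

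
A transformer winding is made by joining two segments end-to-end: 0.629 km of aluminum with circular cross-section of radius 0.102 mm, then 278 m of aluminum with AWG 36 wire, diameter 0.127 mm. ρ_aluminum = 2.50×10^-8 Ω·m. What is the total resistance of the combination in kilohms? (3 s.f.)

1.03 kΩ

Segment 1: A = πr² = π(1.0200e-04 m)² = 3.269e-08 m²
R₁ = ρL/A = (2.50×10^-8)(629)/(3.269e-08) = 481.1 Ω
Segment 2: A = π(0.127/2 mm)² = π(6.3500e-05 m)² = 1.267e-08 m²
R₂ = (2.50×10^-8)(278)/(1.267e-08) = 548.6 Ω
R = R₁ + R₂ = 1.03 kΩ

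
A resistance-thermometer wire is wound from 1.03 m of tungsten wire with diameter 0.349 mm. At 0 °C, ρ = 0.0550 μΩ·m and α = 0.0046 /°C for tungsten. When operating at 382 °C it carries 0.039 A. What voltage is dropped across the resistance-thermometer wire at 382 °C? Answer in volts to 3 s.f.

0.0637 V

ρ = 0.0550 μΩ·m = 5.50×10^-8 Ω·m
A = π(d/2)² = π(1.7450e-04 m)² = 9.566e-08 m²
R₍0₎ = ρL/A = (5.50×10^-8)(1.03)/(9.566e-08) = 0.5922 Ω
R₍382₎ = R₍0₎(1 + αΔT) = 0.5922 × (1 + 0.0046×382) = 1.633 Ω
V = IR = 0.039 × 1.633 = 0.0637 V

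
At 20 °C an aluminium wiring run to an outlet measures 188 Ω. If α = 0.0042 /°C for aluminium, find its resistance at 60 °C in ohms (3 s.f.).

ΔT = 60 − 20 = 40 °C
R = R₀(1 + αΔT) = 188 × (1 + 0.0042×40) = 188 × 1.168 = 220 Ω

220 Ω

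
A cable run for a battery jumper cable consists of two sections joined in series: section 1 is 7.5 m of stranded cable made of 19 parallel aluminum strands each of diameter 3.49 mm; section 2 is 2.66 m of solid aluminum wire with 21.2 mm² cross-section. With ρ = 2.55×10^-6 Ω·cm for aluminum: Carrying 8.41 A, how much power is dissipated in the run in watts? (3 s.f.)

ρ = 2.55×10^-6 Ω·cm = 2.55×10^-8 Ω·m
Section 1: A_strand = π(1.7450e-03)² = 9.566e-06 m²; R₁ = ρL/(N·A_s) = (2.55×10^-8)(7.5)/(19×9.566e-06) = 0.001052 Ω
Section 2: A = 21.2 mm² = 2.120e-05 m²
R₂ = (2.55×10^-8)(2.66)/(2.120e-05) = 0.0032 Ω
R = R₁ + R₂ = 0.004252 Ω
P = I²R = (8.41)² × 0.004252 = 0.301 W

0.301 W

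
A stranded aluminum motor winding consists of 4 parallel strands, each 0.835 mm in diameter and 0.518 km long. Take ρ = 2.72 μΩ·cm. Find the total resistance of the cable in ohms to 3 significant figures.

ρ = 2.72 μΩ·cm = 2.72×10^-8 Ω·m
A_strand = π(4.1750e-04 m)² = 5.476e-07 m²
R_strand = ρL/A = (2.72×10^-8)(518)/(5.476e-07) = 25.73 Ω
R_total = R_strand/N = 25.73/4 = 6.43 Ω

6.43 Ω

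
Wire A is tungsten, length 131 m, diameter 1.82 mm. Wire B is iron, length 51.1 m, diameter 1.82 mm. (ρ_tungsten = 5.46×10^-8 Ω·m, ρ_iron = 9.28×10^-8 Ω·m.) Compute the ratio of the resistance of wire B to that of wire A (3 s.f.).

0.663

R ∝ ρL/d², so R_B/R_A = (ρ_B/ρ_A) × (L_B/L_A)
= (9.28×10^-8/5.46×10^-8) × (51.1/131) = 0.663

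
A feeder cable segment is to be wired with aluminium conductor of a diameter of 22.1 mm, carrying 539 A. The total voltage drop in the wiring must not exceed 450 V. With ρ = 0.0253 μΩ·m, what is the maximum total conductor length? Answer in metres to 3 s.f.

ρ = 0.0253 μΩ·m = 2.53×10^-8 Ω·m
A = π(d/2)² = π(1.1050e-02 m)² = 3.836e-04 m²
L_max = V_max·A/(1·ρI) = (450)(3.836e-04)/(2.53×10^-8×539) = 12700 m

12700 m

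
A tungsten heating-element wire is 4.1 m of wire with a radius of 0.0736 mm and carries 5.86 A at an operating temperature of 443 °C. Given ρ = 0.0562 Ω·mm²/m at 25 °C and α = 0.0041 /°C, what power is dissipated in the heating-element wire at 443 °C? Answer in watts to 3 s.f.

ρ = 0.0562 Ω·mm²/m = 5.62×10^-8 Ω·m
A = πr² = π(7.3600e-05 m)² = 1.702e-08 m²
R₍25₎ = ρL/A = (5.62×10^-8)(4.1)/(1.702e-08) = 13.54 Ω
R₍443₎ = R₍25₎(1 + αΔT) = 13.54 × (1 + 0.0041×418) = 36.74 Ω
P = I²R = (5.86)² × 36.74 = 1260 W

1260 W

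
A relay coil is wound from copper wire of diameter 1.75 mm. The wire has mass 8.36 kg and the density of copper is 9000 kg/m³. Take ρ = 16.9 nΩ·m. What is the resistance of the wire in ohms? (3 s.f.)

2.71 Ω

ρ = 16.9 nΩ·m = 1.69×10^-8 Ω·m
A = π(d/2)² = π(8.7500e-04 m)² = 2.4053e-06 m²
L = m/(density·A) = 8.36/(9000×2.4053e-06) = 386.2 m
R = ρL/A = (1.69×10^-8)(386.2)/(2.4053e-06) = 2.71 Ω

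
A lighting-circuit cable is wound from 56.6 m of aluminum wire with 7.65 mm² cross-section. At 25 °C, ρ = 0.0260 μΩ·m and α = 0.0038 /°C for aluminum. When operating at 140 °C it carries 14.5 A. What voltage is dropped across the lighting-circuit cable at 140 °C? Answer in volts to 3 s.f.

ρ = 0.0260 μΩ·m = 2.60×10^-8 Ω·m
A = 7.65 mm² = 7.650e-06 m²
R₍25₎ = ρL/A = (2.60×10^-8)(56.6)/(7.650e-06) = 0.1924 Ω
R₍140₎ = R₍25₎(1 + αΔT) = 0.1924 × (1 + 0.0038×115) = 0.2764 Ω
V = IR = 14.5 × 0.2764 = 4.01 V

4.01 V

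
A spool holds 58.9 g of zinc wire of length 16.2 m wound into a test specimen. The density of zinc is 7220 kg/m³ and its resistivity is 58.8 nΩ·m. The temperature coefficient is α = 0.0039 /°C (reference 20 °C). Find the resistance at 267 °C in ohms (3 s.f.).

3.71 Ω

ρ = 58.8 nΩ·m = 5.88×10^-8 Ω·m
A = m/(density·L) = 0.0589/(7220×16.2) = 5.0357e-07 m²
R = ρL/A = (5.88×10^-8)(16.2)/(5.0357e-07) = 1.892 Ω
R(267 °C) = 1.892 × (1 + 0.0039×247) = 3.71 Ω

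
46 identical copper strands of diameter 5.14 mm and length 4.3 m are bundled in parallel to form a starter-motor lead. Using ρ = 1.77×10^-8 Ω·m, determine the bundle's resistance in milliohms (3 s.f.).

A_strand = π(2.5700e-03 m)² = 2.075e-05 m²
R_strand = ρL/A = (1.77×10^-8)(4.3)/(2.075e-05) = 0.003668 Ω
R_total = R_strand/N = 0.003668/46 = 0.0797 mΩ

0.0797 mΩ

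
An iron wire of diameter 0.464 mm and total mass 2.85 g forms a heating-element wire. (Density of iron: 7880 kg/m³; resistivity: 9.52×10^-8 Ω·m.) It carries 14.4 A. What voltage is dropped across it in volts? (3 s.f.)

17.3 V

A = π(d/2)² = π(2.3200e-04 m)² = 1.6909e-07 m²
L = m/(density·A) = 0.00285/(7880×1.6909e-07) = 2.139 m
R = ρL/A = (9.52×10^-8)(2.139)/(1.6909e-07) = 1.204 Ω
V = IR = 14.4 × 1.204 = 17.3 V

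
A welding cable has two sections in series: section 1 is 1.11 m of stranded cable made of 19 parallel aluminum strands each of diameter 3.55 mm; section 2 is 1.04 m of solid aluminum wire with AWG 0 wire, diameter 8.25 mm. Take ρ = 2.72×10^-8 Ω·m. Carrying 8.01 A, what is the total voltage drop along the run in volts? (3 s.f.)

0.00552 V

Section 1: A_strand = π(1.7750e-03)² = 9.898e-06 m²; R₁ = ρL/(N·A_s) = (2.72×10^-8)(1.11)/(19×9.898e-06) = 1.605×10^-4 Ω
Section 2: A = π(8.25/2 mm)² = π(4.1250e-03 m)² = 5.346e-05 m²
R₂ = (2.72×10^-8)(1.04)/(5.346e-05) = 5.292×10^-4 Ω
R = R₁ + R₂ = 6.897×10^-4 Ω
V = IR = 8.01 × 6.897×10^-4 = 0.00552 V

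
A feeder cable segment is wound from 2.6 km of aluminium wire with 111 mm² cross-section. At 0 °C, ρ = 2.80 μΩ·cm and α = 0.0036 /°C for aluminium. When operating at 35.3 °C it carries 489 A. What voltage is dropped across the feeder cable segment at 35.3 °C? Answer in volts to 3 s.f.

ρ = 2.80 μΩ·cm = 2.80×10^-8 Ω·m
A = 111 mm² = 1.110e-04 m²
R₍0₎ = ρL/A = (2.80×10^-8)(2600)/(1.110e-04) = 0.6559 Ω
R₍35.3₎ = R₍0₎(1 + αΔT) = 0.6559 × (1 + 0.0036×35.3) = 0.7392 Ω
V = IR = 489 × 0.7392 = 361 V

361 V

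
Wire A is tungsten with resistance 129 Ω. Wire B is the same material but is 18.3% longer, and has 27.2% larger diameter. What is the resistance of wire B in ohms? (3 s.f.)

R ∝ L/d², so R_B/R_A = (1 + 18.3/100) × (1 + 27.2/100)⁻²
= 1.183 × 0.618 = 0.7312
R_B = 0.7312 × 129 = 94.3 Ω

94.3 Ω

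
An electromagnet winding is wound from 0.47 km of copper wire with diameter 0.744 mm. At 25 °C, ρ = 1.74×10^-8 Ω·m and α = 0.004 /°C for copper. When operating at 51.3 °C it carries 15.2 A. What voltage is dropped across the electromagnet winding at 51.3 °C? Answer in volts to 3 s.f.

316 V

A = π(d/2)² = π(3.7200e-04 m)² = 4.347e-07 m²
R₍25₎ = ρL/A = (1.74×10^-8)(470)/(4.347e-07) = 18.81 Ω
R₍51.3₎ = R₍25₎(1 + αΔT) = 18.81 × (1 + 0.004×26.3) = 20.79 Ω
V = IR = 15.2 × 20.79 = 316 V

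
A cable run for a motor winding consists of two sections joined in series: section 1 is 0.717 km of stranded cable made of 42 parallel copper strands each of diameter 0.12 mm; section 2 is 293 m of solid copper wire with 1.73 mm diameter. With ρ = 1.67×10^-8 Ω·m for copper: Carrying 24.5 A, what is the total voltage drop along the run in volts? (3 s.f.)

Section 1: A_strand = π(6.0000e-05)² = 1.131e-08 m²; R₁ = ρL/(N·A_s) = (1.67×10^-8)(717)/(42×1.131e-08) = 25.21 Ω
Section 2: A = π(d/2)² = π(8.6500e-04 m)² = 2.351e-06 m²
R₂ = (1.67×10^-8)(293)/(2.351e-06) = 2.082 Ω
R = R₁ + R₂ = 27.29 Ω
V = IR = 24.5 × 27.29 = 669 V

669 V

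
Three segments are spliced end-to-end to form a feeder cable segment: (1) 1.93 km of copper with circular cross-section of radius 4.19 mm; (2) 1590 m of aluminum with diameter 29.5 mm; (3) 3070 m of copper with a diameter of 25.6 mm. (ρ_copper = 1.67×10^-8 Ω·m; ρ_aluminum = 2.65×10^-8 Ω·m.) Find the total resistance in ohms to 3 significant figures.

0.746 Ω

Seg 1: A = πr² = π(4.1900e-03 m)² = 5.515e-05 m²
R_1 = (1.67×10^-8)(1930)/(5.515e-05) = 0.5844 Ω
Seg 2: A = π(d/2)² = π(1.4750e-02 m)² = 6.835e-04 m²
R_2 = (2.65×10^-8)(1590)/(6.835e-04) = 0.06165 Ω
Seg 3: A = π(d/2)² = π(1.2800e-02 m)² = 5.147e-04 m²
R_3 = (1.67×10^-8)(3070)/(5.147e-04) = 0.09961 Ω
R_total = R_1 + R_2 + R_3 = 0.746 Ω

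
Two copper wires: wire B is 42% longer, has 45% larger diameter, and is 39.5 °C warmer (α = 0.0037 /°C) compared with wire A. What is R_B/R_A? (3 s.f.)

R ∝ ρL/d² with ρ ∝ (1+αΔT), so R_B/R_A = (1 + 42/100) × (1 + 45/100)⁻² × (1 + 0.0037×39.5)
= 1.42 × 0.4756 × 1.146 = 0.774

0.774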